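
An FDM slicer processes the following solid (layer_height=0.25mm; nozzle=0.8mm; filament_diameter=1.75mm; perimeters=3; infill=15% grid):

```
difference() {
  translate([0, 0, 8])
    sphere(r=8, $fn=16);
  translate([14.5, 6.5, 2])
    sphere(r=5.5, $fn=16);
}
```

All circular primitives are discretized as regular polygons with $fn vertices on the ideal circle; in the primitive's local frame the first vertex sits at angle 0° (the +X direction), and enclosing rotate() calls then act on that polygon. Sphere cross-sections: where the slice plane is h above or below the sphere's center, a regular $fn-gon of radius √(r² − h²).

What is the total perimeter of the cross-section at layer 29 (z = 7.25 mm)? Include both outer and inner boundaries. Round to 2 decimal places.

At z = 7.25 mm: the r=8 sphere contributes a regular 16-gon of circumradius √(8²−0.75²) = 7.965 (perimeter = 2·16·7.965·sin(180°/16) = 49.72 mm); the r=5.5 sphere at (14.5, 6.5) slices to a regular 16-gon of circumradius 1.639 (√(r²−h²) with h=5.25 from center) (perimeter = 2·16·1.639·sin(180°/16) = 10.23 mm); After the difference (first − rest): starting from the r=8 sphere, the r=5.5 sphere at (14.5, 6.5) misses the remaining region (no effect) — boundary = 49.72 mm. Overall, the cross-section is a single solid region. Total boundary length (outer) = 49.72 mm.

49.72 mm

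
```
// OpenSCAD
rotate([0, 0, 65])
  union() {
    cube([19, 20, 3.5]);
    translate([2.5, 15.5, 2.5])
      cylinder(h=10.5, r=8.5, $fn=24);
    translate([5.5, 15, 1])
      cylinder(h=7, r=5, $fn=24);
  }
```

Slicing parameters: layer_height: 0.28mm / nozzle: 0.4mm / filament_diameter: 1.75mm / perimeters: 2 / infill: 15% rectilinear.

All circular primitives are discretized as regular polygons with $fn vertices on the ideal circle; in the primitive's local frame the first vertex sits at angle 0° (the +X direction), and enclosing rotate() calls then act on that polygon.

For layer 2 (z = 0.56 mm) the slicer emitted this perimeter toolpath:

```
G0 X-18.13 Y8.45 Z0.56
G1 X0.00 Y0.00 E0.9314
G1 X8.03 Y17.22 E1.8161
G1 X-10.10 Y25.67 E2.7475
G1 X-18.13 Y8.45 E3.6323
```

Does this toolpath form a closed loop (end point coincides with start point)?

Start point (G0): (-18.13, 8.45). End point (last G1): the path returns to the start — closed.

yes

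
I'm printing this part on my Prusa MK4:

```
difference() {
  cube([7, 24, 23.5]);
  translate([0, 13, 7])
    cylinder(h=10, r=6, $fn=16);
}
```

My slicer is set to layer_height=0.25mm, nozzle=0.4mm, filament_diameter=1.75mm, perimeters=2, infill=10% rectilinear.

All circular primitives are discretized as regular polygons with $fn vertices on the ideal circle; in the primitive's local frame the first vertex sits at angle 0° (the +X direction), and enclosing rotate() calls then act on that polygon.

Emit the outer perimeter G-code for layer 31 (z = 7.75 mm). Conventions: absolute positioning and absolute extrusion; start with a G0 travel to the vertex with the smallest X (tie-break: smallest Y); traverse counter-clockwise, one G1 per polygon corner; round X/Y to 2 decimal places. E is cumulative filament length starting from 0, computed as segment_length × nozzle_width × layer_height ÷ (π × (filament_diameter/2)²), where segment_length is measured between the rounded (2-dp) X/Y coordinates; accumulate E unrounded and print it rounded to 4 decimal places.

At z = 7.75 mm: the cube is present — its section is the full 7×24 rectangle; the r=6 cylinder at (0, 13) contributes a regular 16-gon of circumradius 6; Subtracting the remaining from the first: starting from the 7×24 cube, the r=6 cylinder at (0, 13) partially overlaps it — only the 55.11 mm² overlap (of its 110.21 mm²) is removed, clipping the outline — 1 connected region. The outline is a single polygon with 13 vertices. Extrusion per mm of travel: 0.4 × 0.25 / (π × 0.875²) = 0.041575. Accumulating E over each segment gives final E = 2.8572.

G0 X0.00 Y0.00 Z7.75
G1 X7.00 Y0.00 E0.2910
G1 X7.00 Y24.00 E1.2888
G1 X0.00 Y24.00 E1.5799
G1 X0.00 Y19.00 E1.7877
G1 X2.30 Y18.54 E1.8852
G1 X4.24 Y17.24 E1.9823
G1 X5.54 Y15.30 E2.0794
G1 X6.00 Y13.00 E2.1769
G1 X5.54 Y10.70 E2.2745
G1 X4.24 Y8.76 E2.3716
G1 X2.30 Y7.46 E2.4686
G1 X0.00 Y7.00 E2.5662
G1 X0.00 Y0.00 E2.8572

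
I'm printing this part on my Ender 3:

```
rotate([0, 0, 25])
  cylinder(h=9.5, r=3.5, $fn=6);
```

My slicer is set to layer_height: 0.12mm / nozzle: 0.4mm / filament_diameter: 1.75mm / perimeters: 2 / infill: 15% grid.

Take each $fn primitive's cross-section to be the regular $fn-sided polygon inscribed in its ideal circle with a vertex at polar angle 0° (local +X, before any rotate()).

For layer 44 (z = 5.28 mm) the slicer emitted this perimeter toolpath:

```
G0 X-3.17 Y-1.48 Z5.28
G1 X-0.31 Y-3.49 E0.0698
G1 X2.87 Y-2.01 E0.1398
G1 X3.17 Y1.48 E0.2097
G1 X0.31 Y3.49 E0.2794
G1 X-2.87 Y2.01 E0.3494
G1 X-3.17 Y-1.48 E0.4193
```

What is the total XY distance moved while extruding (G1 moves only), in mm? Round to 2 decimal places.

Sum the Euclidean lengths of each G1 segment: total = 21.01 mm.

21.01 mm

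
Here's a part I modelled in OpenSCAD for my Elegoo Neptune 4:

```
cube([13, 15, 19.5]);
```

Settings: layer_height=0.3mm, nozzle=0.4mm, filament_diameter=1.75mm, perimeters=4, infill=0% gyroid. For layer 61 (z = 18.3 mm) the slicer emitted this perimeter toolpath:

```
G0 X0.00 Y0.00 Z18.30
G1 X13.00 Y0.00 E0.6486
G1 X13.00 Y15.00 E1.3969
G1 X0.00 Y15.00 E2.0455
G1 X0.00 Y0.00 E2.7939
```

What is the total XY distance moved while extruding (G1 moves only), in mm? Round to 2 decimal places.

56.00 mm

Sum the Euclidean lengths of each G1 segment: total = 56.00 mm.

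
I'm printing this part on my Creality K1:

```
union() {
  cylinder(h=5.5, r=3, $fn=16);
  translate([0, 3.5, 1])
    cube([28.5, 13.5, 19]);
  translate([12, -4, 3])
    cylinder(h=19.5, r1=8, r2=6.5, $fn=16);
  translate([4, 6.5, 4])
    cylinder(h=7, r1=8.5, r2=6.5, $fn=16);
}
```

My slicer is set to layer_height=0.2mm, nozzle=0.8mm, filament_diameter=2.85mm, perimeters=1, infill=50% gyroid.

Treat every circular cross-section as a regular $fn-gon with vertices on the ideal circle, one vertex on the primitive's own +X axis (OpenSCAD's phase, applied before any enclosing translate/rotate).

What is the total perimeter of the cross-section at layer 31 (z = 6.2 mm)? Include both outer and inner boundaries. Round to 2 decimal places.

At z = 6.2 mm: the cylinder does not reach this height (z outside [0, 5.5]); the cube at (0, 3.5) (footprint 28.5×13.5) is included at this height (perimeter 84.00 mm); the cone at (12, -4): at t=0.164 of its height the radius interpolates to r₁+(r₂−r₁)t = 7.754, giving a regular 16-gon of that circumradius (perimeter = 2·16·7.754·sin(180°/16) = 48.41 mm); the cone at (4, 6.5) contributes a regular 16-gon of circumradius 7.871 (interpolated between r1=8.5 and r2=6.5 at t=0.314) (perimeter = 2·16·7.871·sin(180°/16) = 49.14 mm); Combining (union): the regions partially overlap (shared area 124.08 mm²), so the edge portions inside another operand are dropped and the merged outline is re-measured after clipping — boundary = 120.09 mm. Overall, the cross-section is a single solid region. Total boundary length (outer) = 120.09 mm.

120.09 mm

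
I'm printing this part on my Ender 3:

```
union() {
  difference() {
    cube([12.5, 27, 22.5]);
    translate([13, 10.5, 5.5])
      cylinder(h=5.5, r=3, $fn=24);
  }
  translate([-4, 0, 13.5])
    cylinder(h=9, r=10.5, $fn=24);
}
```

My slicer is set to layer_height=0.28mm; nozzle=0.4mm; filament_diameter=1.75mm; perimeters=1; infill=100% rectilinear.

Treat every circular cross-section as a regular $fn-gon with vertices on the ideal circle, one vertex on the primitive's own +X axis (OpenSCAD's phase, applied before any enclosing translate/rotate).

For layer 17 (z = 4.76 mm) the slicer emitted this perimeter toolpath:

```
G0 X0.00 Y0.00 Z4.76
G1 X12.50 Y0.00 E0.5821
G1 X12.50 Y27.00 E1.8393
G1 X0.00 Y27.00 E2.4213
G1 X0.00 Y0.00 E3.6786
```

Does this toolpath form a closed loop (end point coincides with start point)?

Start point (G0): (0.00, 0.00). End point (last G1): the path returns to the start — closed.

yes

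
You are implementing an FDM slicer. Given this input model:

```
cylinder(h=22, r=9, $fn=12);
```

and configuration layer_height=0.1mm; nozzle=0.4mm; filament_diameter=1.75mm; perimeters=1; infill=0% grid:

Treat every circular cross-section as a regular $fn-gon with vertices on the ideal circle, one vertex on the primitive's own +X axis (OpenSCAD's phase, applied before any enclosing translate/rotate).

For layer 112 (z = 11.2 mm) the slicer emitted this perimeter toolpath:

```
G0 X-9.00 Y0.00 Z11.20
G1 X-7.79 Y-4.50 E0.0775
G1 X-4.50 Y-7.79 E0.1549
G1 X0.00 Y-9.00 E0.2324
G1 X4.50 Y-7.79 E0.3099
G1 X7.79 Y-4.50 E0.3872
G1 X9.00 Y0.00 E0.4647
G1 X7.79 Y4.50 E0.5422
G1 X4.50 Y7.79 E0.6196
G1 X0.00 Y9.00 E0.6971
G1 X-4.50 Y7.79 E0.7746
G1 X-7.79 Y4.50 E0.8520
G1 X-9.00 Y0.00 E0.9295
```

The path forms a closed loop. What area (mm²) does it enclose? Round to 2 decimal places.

Apply the shoelace formula to the sequence of (X, Y) vertices; enclosed area = 242.87 mm².

242.87 mm²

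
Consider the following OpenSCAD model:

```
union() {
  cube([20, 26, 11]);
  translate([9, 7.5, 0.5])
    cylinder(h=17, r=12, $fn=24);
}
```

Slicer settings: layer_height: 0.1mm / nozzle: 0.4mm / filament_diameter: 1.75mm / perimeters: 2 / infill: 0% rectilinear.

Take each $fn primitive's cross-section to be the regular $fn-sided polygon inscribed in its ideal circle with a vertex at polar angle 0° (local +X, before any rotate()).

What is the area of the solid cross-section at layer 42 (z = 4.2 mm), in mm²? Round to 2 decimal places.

614.44 mm²

At z = 4.2 mm: the cube (footprint 20×26) is included at this height (area 520.00 mm²); the r=12 cylinder at (9, 7.5) contributes a regular 24-gon of circumradius 12 (area = (24/2)·12.000²·sin(360°/24) = 447.24 mm²); Merging all regions: the regions partially overlap — summed areas 967.24 mm² minus the doubly-counted overlap 352.80 mm² gives 614.44 mm² — area = 614.44 mm². Overall, the cross-section is a single solid region. Net area = 614.44 mm².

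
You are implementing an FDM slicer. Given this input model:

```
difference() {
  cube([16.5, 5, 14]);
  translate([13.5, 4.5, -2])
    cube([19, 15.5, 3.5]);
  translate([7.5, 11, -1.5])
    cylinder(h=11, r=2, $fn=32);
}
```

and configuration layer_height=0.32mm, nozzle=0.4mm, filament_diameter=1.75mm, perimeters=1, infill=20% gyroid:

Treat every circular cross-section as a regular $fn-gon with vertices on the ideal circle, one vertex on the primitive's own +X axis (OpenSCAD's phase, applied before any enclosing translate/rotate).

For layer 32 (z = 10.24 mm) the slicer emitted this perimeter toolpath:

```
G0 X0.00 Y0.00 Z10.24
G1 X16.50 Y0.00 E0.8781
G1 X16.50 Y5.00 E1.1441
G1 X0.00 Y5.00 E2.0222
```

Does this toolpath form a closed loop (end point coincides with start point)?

no

Start point (G0): (0.00, 0.00). End point (last G1): the path does not return to the start — open.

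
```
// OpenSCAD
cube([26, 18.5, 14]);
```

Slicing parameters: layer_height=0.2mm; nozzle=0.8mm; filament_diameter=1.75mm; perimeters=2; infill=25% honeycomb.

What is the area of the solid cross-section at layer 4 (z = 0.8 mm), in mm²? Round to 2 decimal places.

481.00 mm²

At z = 0.8 mm: the cube is present — its section is the full 26×18.5 rectangle (area 481.00 mm²). Overall, the cross-section is a single solid region. Net area = 481.00 mm².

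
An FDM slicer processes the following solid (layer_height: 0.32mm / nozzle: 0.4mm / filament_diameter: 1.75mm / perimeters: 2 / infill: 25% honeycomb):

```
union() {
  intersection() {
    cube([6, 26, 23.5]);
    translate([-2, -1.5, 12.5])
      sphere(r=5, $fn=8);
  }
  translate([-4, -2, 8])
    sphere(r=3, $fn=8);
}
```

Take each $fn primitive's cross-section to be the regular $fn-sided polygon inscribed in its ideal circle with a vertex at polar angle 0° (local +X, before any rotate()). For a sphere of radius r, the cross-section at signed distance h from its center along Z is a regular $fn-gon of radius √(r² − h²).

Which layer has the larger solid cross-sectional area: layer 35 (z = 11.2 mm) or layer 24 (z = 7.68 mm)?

Layer 35 (z = 11.2): the cube (footprint 6×26) is included at this height (area 156.00 mm²); the sphere at (-2, -1.5): section is a regular 8-gon, circumradius = √(r²−h²) = √(5²−1.3²) = 4.828 (area = (8/2)·4.828²·sin(360°/8) = 65.93 mm²); Taking the intersection: the r=5 sphere at (-2, -1.5) partially overlaps the 6×26 cube; clipping to the common part keeps 3.88 mm² — area = 3.88 mm²; the sphere at (-4, -2) is not intersected at this z (|z−center|=3.200 > r=3); Combining (union): only that combined region is present, so the union is just that shape — area = 3.88 mm². So its area = 3.88 mm². Layer 24 (z = 7.68): the 6×26 cube contributes its full rectangle (area 156.00 mm²); the r=5 sphere at (-2, -1.5) contributes a regular 8-gon of circumradius √(5²−4.82²) = 1.330 (area = (8/2)·1.330²·sin(360°/8) = 5.00 mm²); After intersecting: the r=5 sphere at (-2, -1.5) does not overlap the 6×26 cube (empty) — nothing remains; the sphere at (-4, -2): section is a regular 8-gon, circumradius = √(r²−h²) = √(3²−0.32²) = 2.983 (area = (8/2)·2.983²·sin(360°/8) = 25.17 mm²); Merging all regions: only the r=3 sphere at (-4, -2) is present, so the union is just that shape — area = 25.17 mm². So its area = 25.17 mm². Layer 24 is larger (25.17 vs 3.88 mm²).

layer 24 (z = 7.68 mm)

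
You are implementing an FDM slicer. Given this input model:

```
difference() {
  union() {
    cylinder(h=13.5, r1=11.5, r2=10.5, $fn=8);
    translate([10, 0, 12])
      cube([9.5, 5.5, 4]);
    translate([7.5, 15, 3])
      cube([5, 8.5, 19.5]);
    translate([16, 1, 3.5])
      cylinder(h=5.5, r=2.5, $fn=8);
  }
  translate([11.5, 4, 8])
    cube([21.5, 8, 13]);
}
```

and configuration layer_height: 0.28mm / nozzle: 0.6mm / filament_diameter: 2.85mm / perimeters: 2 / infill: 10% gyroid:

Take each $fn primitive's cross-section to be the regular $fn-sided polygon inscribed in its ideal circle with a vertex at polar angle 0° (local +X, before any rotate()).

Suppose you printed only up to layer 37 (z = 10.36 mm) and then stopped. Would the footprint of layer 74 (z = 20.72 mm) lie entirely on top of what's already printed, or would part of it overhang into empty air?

Compare the two slices. At z = 10.36: the cone contributes a regular 8-gon of circumradius 10.733 (interpolated between r1=11.5 and r2=10.5 at t=0.767) (area = (8/2)·10.733²·sin(360°/8) = 325.80 mm²); the cube at (10, 0) is absent (z outside [12, 16]); the cube at (7.5, 15) is present — its section is the full 5×8.5 rectangle (area 42.50 mm²); the cylinder at (16, 1) is absent (z outside [3.5, 9]); Taking the union: the 2 present regions are separate (no shared area or edge), so areas and boundary lengths simply add and each stays a separate island — area = 368.30 mm²; the cube at (11.5, 4) is present — its section is the full 21.5×8 rectangle (area 172.00 mm²); Taking the first minus the rest: starting from the result so far (368.30 mm²), the 21.5×8 cube at (11.5, 4) misses the remaining region (no effect) — area = 368.30 mm². At z = 20.72: the cone does not reach this height (z outside [0, 13.5]); the cube at (10, 0) is not intersected at this z (z outside [12, 16]); the 5×8.5 cube at (7.5, 15) contributes its full rectangle (area 42.50 mm²); the cylinder at (16, 1) does not reach this height (z outside [3.5, 9]); Merging all regions: only the 5×8.5 cube at (7.5, 15) is present, so the union is just that shape — area = 42.50 mm²; the cube at (11.5, 4) (footprint 21.5×8) is included at this height (area 172.00 mm²); After the difference (first − rest): starting from the result so far (42.50 mm²), the 21.5×8 cube at (11.5, 4) misses the remaining region (no effect) — area = 42.50 mm². Checking containment: the cross-section at z = 20.72 is a subset of the cross-section at z = 10.36.

entirely on top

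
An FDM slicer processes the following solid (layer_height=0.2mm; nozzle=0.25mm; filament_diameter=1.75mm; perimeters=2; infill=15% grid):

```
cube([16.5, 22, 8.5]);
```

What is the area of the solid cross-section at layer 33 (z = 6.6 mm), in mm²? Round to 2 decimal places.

At z = 6.6 mm: the 16.5×22 cube contributes its full rectangle (area 363.00 mm²). Overall, the cross-section is a single solid region. Net area = 363.00 mm².

363.00 mm²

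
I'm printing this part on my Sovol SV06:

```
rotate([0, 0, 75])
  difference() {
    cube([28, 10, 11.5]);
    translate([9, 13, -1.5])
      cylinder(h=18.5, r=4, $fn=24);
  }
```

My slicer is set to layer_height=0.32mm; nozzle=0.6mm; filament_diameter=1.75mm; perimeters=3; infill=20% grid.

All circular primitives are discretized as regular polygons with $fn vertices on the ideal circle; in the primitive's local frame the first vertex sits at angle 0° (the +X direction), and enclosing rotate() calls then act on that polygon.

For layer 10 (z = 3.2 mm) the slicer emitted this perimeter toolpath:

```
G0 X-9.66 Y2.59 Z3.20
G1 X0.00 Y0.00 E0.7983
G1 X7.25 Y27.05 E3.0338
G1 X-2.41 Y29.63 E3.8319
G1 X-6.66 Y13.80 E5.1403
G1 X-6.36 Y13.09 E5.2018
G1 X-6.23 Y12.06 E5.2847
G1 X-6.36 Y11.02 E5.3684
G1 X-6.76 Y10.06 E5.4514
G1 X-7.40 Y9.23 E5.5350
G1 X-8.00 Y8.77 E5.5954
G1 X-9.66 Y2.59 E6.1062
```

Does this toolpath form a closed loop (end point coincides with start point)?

Start point (G0): (-9.66, 2.59). End point (last G1): the path returns to the start — closed.

yes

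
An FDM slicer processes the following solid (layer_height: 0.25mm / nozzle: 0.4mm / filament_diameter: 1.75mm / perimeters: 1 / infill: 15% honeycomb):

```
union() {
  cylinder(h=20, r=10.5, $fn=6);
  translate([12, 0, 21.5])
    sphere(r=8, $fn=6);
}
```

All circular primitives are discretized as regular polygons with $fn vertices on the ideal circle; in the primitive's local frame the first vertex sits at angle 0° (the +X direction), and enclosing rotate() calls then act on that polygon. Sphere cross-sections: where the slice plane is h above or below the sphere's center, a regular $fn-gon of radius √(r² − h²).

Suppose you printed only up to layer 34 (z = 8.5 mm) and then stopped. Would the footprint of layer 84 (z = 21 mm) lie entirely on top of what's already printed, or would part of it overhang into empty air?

part overhangs

Compare the two slices. At z = 8.5: the r=10.5 cylinder contributes a regular 6-gon of circumradius 10.5 (area = (6/2)·10.500²·sin(360°/6) = 286.44 mm²); the sphere at (12, 0) does not reach this height (|z−center|=13.000 > r=8); Merging all regions: only the r=10.5 cylinder is present, so the union is just that shape — area = 286.44 mm². At z = 21: the cylinder is absent (z outside [0, 20]); the r=8 sphere at (12, 0) contributes a regular 6-gon of circumradius √(8²−0.5²) = 7.984 (area = (6/2)·7.984²·sin(360°/6) = 165.63 mm²); Taking the union: only the r=8 sphere at (12, 0) is present, so the union is just that shape — area = 165.63 mm². Checking containment: at z = 21 the cross-section extends beyond the z = 8.5 cross-section by about 129.21 mm².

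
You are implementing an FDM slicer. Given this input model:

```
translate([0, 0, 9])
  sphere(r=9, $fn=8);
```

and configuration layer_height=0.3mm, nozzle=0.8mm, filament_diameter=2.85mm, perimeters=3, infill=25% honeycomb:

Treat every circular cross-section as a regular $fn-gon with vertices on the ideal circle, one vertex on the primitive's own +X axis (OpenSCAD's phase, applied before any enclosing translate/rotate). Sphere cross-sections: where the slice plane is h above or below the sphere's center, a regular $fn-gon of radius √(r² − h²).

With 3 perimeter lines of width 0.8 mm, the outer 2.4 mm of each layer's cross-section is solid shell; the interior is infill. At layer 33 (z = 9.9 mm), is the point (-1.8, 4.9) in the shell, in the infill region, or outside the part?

At z = 9.9 mm: the r=9 sphere contributes a regular 8-gon of circumradius √(9²−0.9²) = 8.955. Overall, the cross-section is a single solid region. The nearest boundary edge runs (0.00, 8.95)→(-6.33, 6.33); distance from the point to it = 3.06 mm. The point is inside the cross-section and 3.06 mm from the nearest boundary — more than the 2.4 mm shell width (3 × 0.8), so it's in the infill interior.

infill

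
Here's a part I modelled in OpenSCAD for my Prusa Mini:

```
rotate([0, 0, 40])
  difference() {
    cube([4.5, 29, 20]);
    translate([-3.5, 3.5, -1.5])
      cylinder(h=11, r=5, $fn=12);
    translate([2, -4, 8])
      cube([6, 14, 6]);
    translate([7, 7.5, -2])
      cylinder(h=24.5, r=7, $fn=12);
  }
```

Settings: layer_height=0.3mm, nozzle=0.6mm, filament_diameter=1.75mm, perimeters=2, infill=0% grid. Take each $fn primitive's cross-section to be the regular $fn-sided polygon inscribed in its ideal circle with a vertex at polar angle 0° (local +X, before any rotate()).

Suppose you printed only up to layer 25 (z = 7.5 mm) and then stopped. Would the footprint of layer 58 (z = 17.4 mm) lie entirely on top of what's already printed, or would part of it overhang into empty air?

Compare the two slices. At z = 7.5: the 4.5×29 cube contributes its full rectangle (area 130.50 mm²); the r=5 cylinder at (-3.5, 3.5) contributes a regular 12-gon of circumradius 5 (area = (12/2)·5.000²·sin(360°/12) = 75.00 mm²); the cube at (2, -4) is absent (z outside [8, 14]); the r=7 cylinder at (7, 7.5) contributes a regular 12-gon of circumradius 7 (area = (12/2)·7.000²·sin(360°/12) = 147.00 mm²); Subtracting the remaining from the first: starting from the 4.5×29 cube (130.50 mm²), the r=5 cylinder at (-3.5, 3.5) partially overlaps it — only the 6.51 mm² overlap (of its 75.00 mm²) is removed, clipping the outline; the r=7 cylinder at (7, 7.5) partially overlaps it — only the 39.07 mm² overlap (of its 147.00 mm²) is removed, clipping the outline — area = 84.92 mm²; (rotated 40° about Z; rotation is an isometry so areas/perimeters/island counts are preserved). At z = 17.4: the cube (footprint 4.5×29) is included at this height (area 130.50 mm²); the cylinder at (-3.5, 3.5) is absent (z outside [-1.5, 9.5]); the cube at (2, -4) is not intersected at this z (z outside [8, 14]); the r=7 cylinder at (7, 7.5) contributes a regular 12-gon of circumradius 7 (area = (12/2)·7.000²·sin(360°/12) = 147.00 mm²); Taking the first minus the rest: starting from the 4.5×29 cube (130.50 mm²), the r=7 cylinder at (7, 7.5) partially overlaps it — only the 40.17 mm² overlap (of its 147.00 mm²) is removed, clipping the outline — area = 90.33 mm²; (whole slice rotated 40° about Z — lengths, areas and connectivity unchanged). Checking containment: at z = 17.4 the cross-section extends beyond the z = 7.5 cross-section by about 5.41 mm².

part overhangs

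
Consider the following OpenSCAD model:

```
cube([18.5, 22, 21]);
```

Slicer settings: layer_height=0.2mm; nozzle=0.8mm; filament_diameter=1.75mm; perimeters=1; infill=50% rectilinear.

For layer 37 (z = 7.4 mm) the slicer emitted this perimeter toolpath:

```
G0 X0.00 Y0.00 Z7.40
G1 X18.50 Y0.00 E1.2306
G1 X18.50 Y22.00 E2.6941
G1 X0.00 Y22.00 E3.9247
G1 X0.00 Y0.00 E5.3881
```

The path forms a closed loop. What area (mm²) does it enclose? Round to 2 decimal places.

407.00 mm²

Apply the shoelace formula to the sequence of (X, Y) vertices; enclosed area = 407.00 mm².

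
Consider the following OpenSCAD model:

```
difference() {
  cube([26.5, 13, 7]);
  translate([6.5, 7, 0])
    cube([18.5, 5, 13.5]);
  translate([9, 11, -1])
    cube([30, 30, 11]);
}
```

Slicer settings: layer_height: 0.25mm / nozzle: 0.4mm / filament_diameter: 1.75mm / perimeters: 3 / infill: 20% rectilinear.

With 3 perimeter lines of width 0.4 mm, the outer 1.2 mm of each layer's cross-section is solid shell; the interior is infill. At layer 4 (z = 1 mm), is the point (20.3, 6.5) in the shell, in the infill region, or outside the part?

At z = 1 mm: the cube (footprint 26.5×13) is included at this height; the cube at (6.5, 7) is present — its section is the full 18.5×5 rectangle; the 30×30 cube at (9, 11) contributes its full rectangle; After the difference (first − rest): starting from the 26.5×13 cube, the 18.5×5 cube at (6.5, 7) lies wholly inside it (removes its full 92.50 mm² and its 47.00 mm outline becomes a hole wall); the 30×30 cube at (9, 11) partially overlaps it — only the 19.00 mm² overlap (of its 900.00 mm²) is removed, clipping the outline — 1 connected region. Overall, the cross-section is a single solid region. The nearest boundary edge runs (6.50, 7.00)→(25.00, 7.00); distance from the point to it = 0.50 mm. The point is inside the cross-section, 0.50 mm from the nearest boundary — within the 1.2 mm shell band (3 × 0.4).

shell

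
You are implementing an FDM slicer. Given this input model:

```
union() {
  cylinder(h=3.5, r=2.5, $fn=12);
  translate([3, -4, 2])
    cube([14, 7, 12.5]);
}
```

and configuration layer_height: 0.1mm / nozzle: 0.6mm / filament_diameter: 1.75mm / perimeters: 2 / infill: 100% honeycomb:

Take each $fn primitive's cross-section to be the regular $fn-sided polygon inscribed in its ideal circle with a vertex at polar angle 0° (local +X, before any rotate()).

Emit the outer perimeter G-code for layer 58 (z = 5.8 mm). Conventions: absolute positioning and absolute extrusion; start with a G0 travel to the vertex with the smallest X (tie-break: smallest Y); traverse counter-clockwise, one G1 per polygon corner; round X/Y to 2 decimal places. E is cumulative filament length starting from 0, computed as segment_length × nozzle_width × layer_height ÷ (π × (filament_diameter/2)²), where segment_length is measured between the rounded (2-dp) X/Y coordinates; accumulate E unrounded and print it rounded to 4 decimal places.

At z = 5.8 mm: the cylinder is not intersected at this z (z outside [0, 3.5]); the 14×7 cube at (3, -4) contributes its full rectangle; Merging all regions: only the 14×7 cube at (3, -4) is present, so the union is just that shape — 1 connected region. The outline is a single polygon with 4 vertices. Extrusion per mm of travel: 0.6 × 0.1 / (π × 0.875²) = 0.024945. Accumulating E over each segment gives final E = 1.0477.

G0 X3.00 Y-4.00 Z5.80
G1 X17.00 Y-4.00 E0.3492
G1 X17.00 Y3.00 E0.5238
G1 X3.00 Y3.00 E0.8731
G1 X3.00 Y-4.00 E1.0477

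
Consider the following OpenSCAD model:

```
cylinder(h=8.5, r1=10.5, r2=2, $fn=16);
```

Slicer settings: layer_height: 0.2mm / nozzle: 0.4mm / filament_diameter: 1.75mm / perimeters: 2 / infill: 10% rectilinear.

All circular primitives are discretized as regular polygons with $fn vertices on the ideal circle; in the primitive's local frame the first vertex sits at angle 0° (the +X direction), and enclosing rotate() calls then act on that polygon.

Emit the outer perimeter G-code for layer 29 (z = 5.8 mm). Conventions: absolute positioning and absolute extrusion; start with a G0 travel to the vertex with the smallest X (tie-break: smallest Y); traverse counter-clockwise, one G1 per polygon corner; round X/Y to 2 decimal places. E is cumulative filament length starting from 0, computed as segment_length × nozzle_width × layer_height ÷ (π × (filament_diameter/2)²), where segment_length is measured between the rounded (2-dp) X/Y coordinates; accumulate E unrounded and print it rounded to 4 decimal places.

G0 X-4.70 Y0.00 Z5.80
G1 X-4.34 Y-1.80 E0.0611
G1 X-3.32 Y-3.32 E0.1219
G1 X-1.80 Y-4.34 E0.1828
G1 X0.00 Y-4.70 E0.2439
G1 X1.80 Y-4.34 E0.3049
G1 X3.32 Y-3.32 E0.3658
G1 X4.34 Y-1.80 E0.4267
G1 X4.70 Y0.00 E0.4877
G1 X4.34 Y1.80 E0.5488
G1 X3.32 Y3.32 E0.6097
G1 X1.80 Y4.34 E0.6706
G1 X0.00 Y4.70 E0.7316
G1 X-1.80 Y4.34 E0.7927
G1 X-3.32 Y3.32 E0.8536
G1 X-4.34 Y1.80 E0.9144
G1 X-4.70 Y0.00 E0.9755

At z = 5.8 mm: the cone: at t=0.682 of its height the radius interpolates to r₁+(r₂−r₁)t = 4.700, giving a regular 16-gon of that circumradius. The outline is a single polygon with 16 vertices. Extrusion per mm of travel: 0.4 × 0.2 / (π × 0.875²) = 0.033260. Accumulating E over each segment gives final E = 0.9755.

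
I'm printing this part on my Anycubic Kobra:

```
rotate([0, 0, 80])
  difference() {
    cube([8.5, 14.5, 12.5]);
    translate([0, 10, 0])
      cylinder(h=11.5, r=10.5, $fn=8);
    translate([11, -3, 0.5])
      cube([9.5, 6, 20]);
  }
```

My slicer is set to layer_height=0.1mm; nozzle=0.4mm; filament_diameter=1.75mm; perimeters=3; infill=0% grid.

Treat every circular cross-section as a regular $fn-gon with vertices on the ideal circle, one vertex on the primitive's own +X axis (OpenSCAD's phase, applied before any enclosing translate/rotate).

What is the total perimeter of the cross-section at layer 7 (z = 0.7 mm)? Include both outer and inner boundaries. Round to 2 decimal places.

At z = 0.7 mm: the 8.5×14.5 cube contributes its full rectangle (perimeter 46.00 mm); the cylinder at (0, 10): section is a regular 8-gon, circumradius r=10.5 (perimeter = 2·8·10.500·sin(180°/8) = 64.29 mm); the cube at (11, -3) (footprint 9.5×6) is included at this height (perimeter 31.00 mm); After the difference (first − rest): starting from the 8.5×14.5 cube, the r=10.5 cylinder at (0, 10) partially overlaps it — only the 111.08 mm² overlap (of its 311.83 mm²) is removed, clipping the outline; the 9.5×6 cube at (11, -3) misses the remaining region (no effect) — boundary = 22.00 mm; (rotated 80° about Z; rotation is an isometry so areas/perimeters/island counts are preserved). Overall, the cross-section is a single solid region. Total boundary length (outer) = 22.00 mm.

22.00 mm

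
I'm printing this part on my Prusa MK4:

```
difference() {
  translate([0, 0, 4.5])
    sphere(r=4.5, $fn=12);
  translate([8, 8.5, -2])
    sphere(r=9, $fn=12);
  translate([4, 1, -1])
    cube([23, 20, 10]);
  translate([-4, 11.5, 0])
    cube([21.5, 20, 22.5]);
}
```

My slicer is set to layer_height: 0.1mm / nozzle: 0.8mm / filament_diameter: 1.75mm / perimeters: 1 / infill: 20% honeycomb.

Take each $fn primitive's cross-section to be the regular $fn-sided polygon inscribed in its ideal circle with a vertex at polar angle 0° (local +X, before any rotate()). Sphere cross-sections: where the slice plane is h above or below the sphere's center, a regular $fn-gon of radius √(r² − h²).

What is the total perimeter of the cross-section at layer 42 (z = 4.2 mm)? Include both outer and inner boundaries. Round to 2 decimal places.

28.08 mm

At z = 4.2 mm: the r=4.5 sphere slices to a regular 12-gon of circumradius 4.490 (√(r²−h²) with h=0.3 from center) (perimeter = 2·12·4.490·sin(180°/12) = 27.89 mm); the r=9 sphere at (8, 8.5) slices to a regular 12-gon of circumradius 6.524 (√(r²−h²) with h=6.2 from center) (perimeter = 2·12·6.524·sin(180°/12) = 40.52 mm); the cube at (4, 1) is present — its section is the full 23×20 rectangle (perimeter 86.00 mm); the 21.5×20 cube at (-4, 11.5) contributes its full rectangle (perimeter 83.00 mm); Subtracting the remaining from the first: starting from the r=4.5 sphere, the r=9 sphere at (8, 8.5) misses the remaining region (no effect); the 23×20 cube at (4, 1) partially overlaps it — only the 0.09 mm² overlap (of its 460.00 mm²) is removed, clipping the outline; the 21.5×20 cube at (-4, 11.5) misses the remaining region (no effect) — boundary = 28.08 mm. Overall, the cross-section is a single solid region. Total boundary length (outer) = 28.08 mm.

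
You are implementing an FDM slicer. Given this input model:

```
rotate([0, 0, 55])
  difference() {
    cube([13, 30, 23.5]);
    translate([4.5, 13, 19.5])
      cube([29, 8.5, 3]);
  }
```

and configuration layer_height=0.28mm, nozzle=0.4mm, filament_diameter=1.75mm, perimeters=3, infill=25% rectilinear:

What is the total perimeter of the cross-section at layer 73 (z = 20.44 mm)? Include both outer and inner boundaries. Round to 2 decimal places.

103.00 mm

At z = 20.44 mm: the cube is present — its section is the full 13×30 rectangle (perimeter 86.00 mm); the 29×8.5 cube at (4.5, 13) contributes its full rectangle (perimeter 75.00 mm); After the difference (first − rest): starting from the 13×30 cube, the 29×8.5 cube at (4.5, 13) partially overlaps it — only the 72.25 mm² overlap (of its 246.50 mm²) is removed, clipping the outline — boundary = 103.00 mm; (whole slice rotated 55° about Z — lengths, areas and connectivity unchanged). Overall, the cross-section is a single solid region. Total boundary length (outer) = 103.00 mm.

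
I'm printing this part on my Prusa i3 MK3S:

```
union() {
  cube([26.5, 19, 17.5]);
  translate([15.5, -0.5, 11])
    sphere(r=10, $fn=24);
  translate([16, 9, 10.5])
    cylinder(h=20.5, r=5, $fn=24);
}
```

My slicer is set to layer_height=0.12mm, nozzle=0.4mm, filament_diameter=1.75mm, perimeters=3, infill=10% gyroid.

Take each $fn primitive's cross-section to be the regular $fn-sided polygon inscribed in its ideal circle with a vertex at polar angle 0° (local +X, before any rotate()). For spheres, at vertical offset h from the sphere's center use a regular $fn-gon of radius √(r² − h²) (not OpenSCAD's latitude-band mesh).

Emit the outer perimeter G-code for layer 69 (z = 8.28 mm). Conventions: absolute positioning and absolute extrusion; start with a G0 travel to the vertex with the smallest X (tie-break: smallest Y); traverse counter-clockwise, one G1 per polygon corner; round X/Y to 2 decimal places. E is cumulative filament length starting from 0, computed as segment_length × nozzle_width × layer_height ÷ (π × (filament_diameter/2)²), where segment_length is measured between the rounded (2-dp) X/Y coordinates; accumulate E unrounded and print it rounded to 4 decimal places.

At z = 8.28 mm: the cube is present — its section is the full 26.5×19 rectangle; the sphere at (15.5, -0.5): section is a regular 24-gon, circumradius = √(r²−h²) = √(10²−2.72²) = 9.623; the cylinder at (16, 9) is not intersected at this z (z outside [10.5, 31]); Taking the union: the regions partially overlap (shared area 134.21 mm²), so overlapping operands fuse into one piece — 1 connected region. The outline is a single polygon with 19 vertices. Extrusion per mm of travel: 0.4 × 0.12 / (π × 0.875²) = 0.019956. Accumulating E over each segment gives final E = 2.0560.

G0 X0.00 Y0.00 Z8.28
G1 X5.94 Y0.00 E0.1185
G1 X5.88 Y-0.50 E0.1286
G1 X6.20 Y-2.99 E0.1787
G1 X7.17 Y-5.31 E0.2289
G1 X8.70 Y-7.30 E0.2790
G1 X10.69 Y-8.83 E0.3291
G1 X13.01 Y-9.80 E0.3792
G1 X15.50 Y-10.12 E0.4293
G1 X17.99 Y-9.80 E0.4794
G1 X20.31 Y-8.83 E0.5296
G1 X22.30 Y-7.30 E0.5797
G1 X23.83 Y-5.31 E0.6298
G1 X24.80 Y-2.99 E0.6800
G1 X25.12 Y-0.50 E0.7301
G1 X25.06 Y0.00 E0.7401
G1 X26.50 Y0.00 E0.7689
G1 X26.50 Y19.00 E1.1480
G1 X0.00 Y19.00 E1.6769
G1 X0.00 Y0.00 E2.0560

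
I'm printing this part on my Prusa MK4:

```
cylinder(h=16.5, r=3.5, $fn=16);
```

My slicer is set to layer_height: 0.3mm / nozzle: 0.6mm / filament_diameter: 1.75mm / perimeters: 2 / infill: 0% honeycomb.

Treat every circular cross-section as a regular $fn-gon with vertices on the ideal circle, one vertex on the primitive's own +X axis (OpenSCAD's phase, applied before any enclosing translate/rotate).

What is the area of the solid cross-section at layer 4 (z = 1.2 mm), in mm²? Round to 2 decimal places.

At z = 1.2 mm: the r=3.5 cylinder contributes a regular 16-gon of circumradius 3.5 (area = (16/2)·3.500²·sin(360°/16) = 37.50 mm²). Overall, the cross-section is a single solid region. Net area = 37.50 mm².

37.50 mm²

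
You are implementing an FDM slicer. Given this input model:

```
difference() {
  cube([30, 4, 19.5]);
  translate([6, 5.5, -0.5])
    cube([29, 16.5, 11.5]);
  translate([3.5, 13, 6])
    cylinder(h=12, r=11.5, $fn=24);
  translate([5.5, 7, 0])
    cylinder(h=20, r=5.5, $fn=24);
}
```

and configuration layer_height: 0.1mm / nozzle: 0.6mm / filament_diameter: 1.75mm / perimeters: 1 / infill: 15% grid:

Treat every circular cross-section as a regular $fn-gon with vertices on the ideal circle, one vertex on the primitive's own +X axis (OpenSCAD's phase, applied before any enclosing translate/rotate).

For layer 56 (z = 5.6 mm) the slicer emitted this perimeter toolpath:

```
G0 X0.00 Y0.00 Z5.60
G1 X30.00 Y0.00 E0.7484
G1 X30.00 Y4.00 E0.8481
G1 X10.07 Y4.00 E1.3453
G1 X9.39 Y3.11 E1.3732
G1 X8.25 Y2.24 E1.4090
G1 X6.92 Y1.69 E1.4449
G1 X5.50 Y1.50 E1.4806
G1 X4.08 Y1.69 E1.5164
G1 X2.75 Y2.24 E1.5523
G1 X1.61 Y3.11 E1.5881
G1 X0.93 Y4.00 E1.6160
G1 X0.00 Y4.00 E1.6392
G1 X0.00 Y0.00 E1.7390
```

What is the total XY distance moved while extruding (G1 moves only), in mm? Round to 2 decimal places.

Sum the Euclidean lengths of each G1 segment: total = 69.71 mm.

69.71 mm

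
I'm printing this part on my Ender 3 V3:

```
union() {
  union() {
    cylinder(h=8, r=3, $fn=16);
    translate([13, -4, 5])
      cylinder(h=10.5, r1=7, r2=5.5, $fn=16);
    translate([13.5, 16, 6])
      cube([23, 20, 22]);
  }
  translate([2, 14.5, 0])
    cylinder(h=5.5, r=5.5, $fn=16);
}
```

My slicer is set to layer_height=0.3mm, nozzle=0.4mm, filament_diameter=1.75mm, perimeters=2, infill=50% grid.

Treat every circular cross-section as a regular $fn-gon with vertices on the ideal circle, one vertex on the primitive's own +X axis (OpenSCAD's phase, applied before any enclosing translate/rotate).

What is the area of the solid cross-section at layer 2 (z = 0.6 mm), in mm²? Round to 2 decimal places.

120.16 mm²

At z = 0.6 mm: the r=3 cylinder gives a regular 16-gon of circumradius 3 (constant along its height) (area = (16/2)·3.000²·sin(360°/16) = 27.55 mm²); the cone at (13, -4) is absent (z outside [5, 15.5]); the cube at (13.5, 16) is absent (z outside [6, 28]); Taking the union: only the r=3 cylinder is present, so the union is just that shape — area = 27.55 mm²; the r=5.5 cylinder at (2, 14.5) contributes a regular 16-gon of circumradius 5.5 (area = (16/2)·5.500²·sin(360°/16) = 92.61 mm²); Merging all regions: the 2 present regions are separate (no shared area or edge), so areas and boundary lengths simply add and each stays a separate island — area = 120.16 mm². Overall, the cross-section has 2 separate islands. Net area = 120.16 mm².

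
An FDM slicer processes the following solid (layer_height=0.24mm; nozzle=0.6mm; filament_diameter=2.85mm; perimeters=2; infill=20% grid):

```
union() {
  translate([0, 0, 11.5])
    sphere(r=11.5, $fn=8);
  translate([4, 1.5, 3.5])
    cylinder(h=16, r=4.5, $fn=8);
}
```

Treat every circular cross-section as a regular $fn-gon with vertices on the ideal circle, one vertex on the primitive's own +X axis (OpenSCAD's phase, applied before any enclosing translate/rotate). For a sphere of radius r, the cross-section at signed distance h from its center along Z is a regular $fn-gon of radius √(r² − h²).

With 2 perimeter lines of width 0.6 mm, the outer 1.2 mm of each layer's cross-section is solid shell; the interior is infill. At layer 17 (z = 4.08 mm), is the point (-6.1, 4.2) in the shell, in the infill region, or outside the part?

shell

At z = 4.08 mm: the r=11.5 sphere contributes a regular 8-gon of circumradius √(11.5²−7.42²) = 8.786; the r=4.5 cylinder at (4, 1.5) contributes a regular 8-gon of circumradius 4.5; Combining (union): the regions partially overlap (shared area 56.11 mm²), so overlapping operands fuse into one piece — 1 connected region. Overall, the cross-section is a single solid region. The nearest boundary edge runs (-8.79, 0.00)→(-6.21, 6.21); distance from the point to it = 0.87 mm. The point is inside the cross-section, 0.87 mm from the nearest boundary — within the 1.2 mm shell band (2 × 0.6).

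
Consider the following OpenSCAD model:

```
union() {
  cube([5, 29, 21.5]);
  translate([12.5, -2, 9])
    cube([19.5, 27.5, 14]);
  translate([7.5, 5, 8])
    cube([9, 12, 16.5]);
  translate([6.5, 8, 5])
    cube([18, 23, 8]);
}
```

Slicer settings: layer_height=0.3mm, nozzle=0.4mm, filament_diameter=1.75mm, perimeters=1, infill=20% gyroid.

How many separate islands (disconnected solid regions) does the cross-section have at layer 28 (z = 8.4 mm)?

At z = 8.4 mm: the cube (footprint 5×29) is included at this height; the cube at (12.5, -2) is not intersected at this z (z outside [9, 23]); the cube at (7.5, 5) is present — its section is the full 9×12 rectangle; the 18×23 cube at (6.5, 8) contributes its full rectangle; Combining (union): the regions partially overlap (shared area 81.00 mm²), so overlapping operands fuse into one piece — 2 connected regions. Overall, the cross-section has 2 separate islands. Island count = 2.

2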